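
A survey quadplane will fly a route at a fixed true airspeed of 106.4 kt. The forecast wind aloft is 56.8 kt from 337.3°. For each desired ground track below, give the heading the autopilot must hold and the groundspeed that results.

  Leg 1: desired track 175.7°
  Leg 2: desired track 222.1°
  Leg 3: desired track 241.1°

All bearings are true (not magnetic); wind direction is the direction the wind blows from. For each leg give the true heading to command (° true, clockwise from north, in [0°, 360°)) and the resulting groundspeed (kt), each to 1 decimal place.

Leg 1: desired track 175.7°; wind correction +9.7° → command heading 185.4°, groundspeed 158.8 kt
Leg 2: desired track 222.1°; wind correction +28.9° → command heading 251.0°, groundspeed 117.3 kt
Leg 3: desired track 241.1°; wind correction +32.1° → command heading 273.2°, groundspeed 96.3 kt

Leg 1: heading=185.4°, groundspeed=158.8 kt
Leg 2: heading=251.0°, groundspeed=117.3 kt
Leg 3: heading=273.2°, groundspeed=96.3 kt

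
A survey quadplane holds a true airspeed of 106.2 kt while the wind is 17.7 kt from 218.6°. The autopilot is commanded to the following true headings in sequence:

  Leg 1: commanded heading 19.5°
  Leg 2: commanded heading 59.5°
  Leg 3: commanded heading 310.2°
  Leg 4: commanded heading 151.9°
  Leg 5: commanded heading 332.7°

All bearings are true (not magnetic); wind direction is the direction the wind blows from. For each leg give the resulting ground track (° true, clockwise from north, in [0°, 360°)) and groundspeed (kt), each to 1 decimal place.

Leg 1: track=22.2°, groundspeed=123.1 kt
Leg 2: track=56.6°, groundspeed=122.9 kt
Leg 3: track=319.6°, groundspeed=108.2 kt
Leg 4: track=142.6°, groundspeed=100.5 kt
Leg 5: track=340.8°, groundspeed=114.6 kt

Leg 1: heading 19.5°; drift +2.7° → track 22.2°, groundspeed 123.1 kt
Leg 2: heading 59.5°; drift -2.9° → track 56.6°, groundspeed 122.9 kt
Leg 3: heading 310.2°; drift +9.4° → track 319.6°, groundspeed 108.2 kt
Leg 4: heading 151.9°; drift -9.3° → track 142.6°, groundspeed 100.5 kt
Leg 5: heading 332.7°; drift +8.1° → track 340.8°, groundspeed 114.6 kt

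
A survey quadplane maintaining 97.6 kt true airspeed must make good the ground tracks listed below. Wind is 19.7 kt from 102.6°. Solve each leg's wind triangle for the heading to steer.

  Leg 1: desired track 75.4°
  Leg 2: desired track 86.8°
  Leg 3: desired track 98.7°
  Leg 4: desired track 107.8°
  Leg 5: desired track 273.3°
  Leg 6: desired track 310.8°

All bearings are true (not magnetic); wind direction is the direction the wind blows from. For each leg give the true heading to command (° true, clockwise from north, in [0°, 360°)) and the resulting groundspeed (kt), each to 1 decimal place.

Leg 1: heading=80.7°, groundspeed=79.7 kt
Leg 2: heading=90.0°, groundspeed=78.5 kt
Leg 3: heading=99.5°, groundspeed=77.9 kt
Leg 4: heading=106.8°, groundspeed=78.0 kt
Leg 5: heading=271.4°, groundspeed=117.0 kt
Leg 6: heading=316.3°, groundspeed=114.5 kt

Leg 1: desired track 75.4°; wind correction +5.3° → command heading 80.7°, groundspeed 79.7 kt
Leg 2: desired track 86.8°; wind correction +3.2° → command heading 90.0°, groundspeed 78.5 kt
Leg 3: desired track 98.7°; wind correction +0.8° → command heading 99.5°, groundspeed 77.9 kt
Leg 4: desired track 107.8°; wind correction -1.0° → command heading 106.8°, groundspeed 78.0 kt
Leg 5: desired track 273.3°; wind correction -1.9° → command heading 271.4°, groundspeed 117.0 kt
Leg 6: desired track 310.8°; wind correction +5.5° → command heading 316.3°, groundspeed 114.5 kt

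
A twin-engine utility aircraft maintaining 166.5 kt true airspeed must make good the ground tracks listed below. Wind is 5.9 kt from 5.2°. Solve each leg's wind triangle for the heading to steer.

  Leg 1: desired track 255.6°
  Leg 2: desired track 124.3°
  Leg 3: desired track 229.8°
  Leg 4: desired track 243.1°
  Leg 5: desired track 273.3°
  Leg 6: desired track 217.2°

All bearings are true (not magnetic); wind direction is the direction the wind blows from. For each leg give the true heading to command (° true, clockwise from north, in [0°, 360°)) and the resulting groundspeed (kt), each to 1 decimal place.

Leg 1: desired track 255.6°; wind correction +1.9° → command heading 257.5°, groundspeed 168.4 kt
Leg 2: desired track 124.3°; wind correction -1.8° → command heading 122.5°, groundspeed 169.3 kt
Leg 3: desired track 229.8°; wind correction +1.4° → command heading 231.2°, groundspeed 170.6 kt
Leg 4: desired track 243.1°; wind correction +1.7° → command heading 244.8°, groundspeed 169.6 kt
Leg 5: desired track 273.3°; wind correction +2.0° → command heading 275.3°, groundspeed 166.6 kt
Leg 6: desired track 217.2°; wind correction +1.1° → command heading 218.3°, groundspeed 171.5 kt

Leg 1: heading=257.5°, groundspeed=168.4 kt
Leg 2: heading=122.5°, groundspeed=169.3 kt
Leg 3: heading=231.2°, groundspeed=170.6 kt
Leg 4: heading=244.8°, groundspeed=169.6 kt
Leg 5: heading=275.3°, groundspeed=166.6 kt
Leg 6: heading=218.3°, groundspeed=171.5 kt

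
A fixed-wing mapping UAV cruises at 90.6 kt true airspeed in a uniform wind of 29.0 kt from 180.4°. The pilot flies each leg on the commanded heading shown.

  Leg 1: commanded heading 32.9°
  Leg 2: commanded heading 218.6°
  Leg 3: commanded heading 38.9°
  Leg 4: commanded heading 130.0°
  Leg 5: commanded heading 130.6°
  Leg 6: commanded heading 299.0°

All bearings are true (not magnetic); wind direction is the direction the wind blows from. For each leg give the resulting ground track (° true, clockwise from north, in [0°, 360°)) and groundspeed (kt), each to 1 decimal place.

Leg 1: heading 32.9°; drift -7.7° → track 25.2°, groundspeed 116.1 kt
Leg 2: heading 218.6°; drift +14.8° → track 233.4°, groundspeed 70.1 kt
Leg 3: heading 38.9°; drift -9.1° → track 29.8°, groundspeed 114.7 kt
Leg 4: heading 130.0°; drift -17.2° → track 112.8°, groundspeed 75.5 kt
Leg 5: heading 130.6°; drift -17.1° → track 113.5°, groundspeed 75.2 kt
Leg 6: heading 299.0°; drift +13.7° → track 312.7°, groundspeed 107.5 kt

Leg 1: track=25.2°, groundspeed=116.1 kt
Leg 2: track=233.4°, groundspeed=70.1 kt
Leg 3: track=29.8°, groundspeed=114.7 kt
Leg 4: track=112.8°, groundspeed=75.5 kt
Leg 5: track=113.5°, groundspeed=75.2 kt
Leg 6: track=312.7°, groundspeed=107.5 kt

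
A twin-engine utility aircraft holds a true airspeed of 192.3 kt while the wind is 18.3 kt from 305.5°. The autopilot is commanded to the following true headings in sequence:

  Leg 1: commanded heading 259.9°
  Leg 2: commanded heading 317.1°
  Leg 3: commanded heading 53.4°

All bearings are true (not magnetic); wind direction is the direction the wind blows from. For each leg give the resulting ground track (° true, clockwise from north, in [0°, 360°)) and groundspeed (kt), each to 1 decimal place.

Leg 1: track=255.7°, groundspeed=180.0 kt
Leg 2: track=318.3°, groundspeed=174.4 kt
Leg 3: track=58.4°, groundspeed=198.7 kt

Leg 1: heading 259.9°; drift -4.2° → track 255.7°, groundspeed 180.0 kt
Leg 2: heading 317.1°; drift +1.2° → track 318.3°, groundspeed 174.4 kt
Leg 3: heading 53.4°; drift +5.0° → track 58.4°, groundspeed 198.7 kt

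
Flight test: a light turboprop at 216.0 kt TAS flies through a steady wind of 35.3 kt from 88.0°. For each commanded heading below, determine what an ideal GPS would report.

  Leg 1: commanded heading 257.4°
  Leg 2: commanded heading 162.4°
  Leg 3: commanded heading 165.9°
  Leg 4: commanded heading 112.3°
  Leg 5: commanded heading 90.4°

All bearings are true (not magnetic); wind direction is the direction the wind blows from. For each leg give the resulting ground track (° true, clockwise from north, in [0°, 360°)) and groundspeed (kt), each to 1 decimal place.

Leg 1: track=258.9°, groundspeed=250.8 kt
Leg 2: track=171.7°, groundspeed=209.3 kt
Leg 3: track=175.3°, groundspeed=211.4 kt
Leg 4: track=116.8°, groundspeed=184.4 kt
Leg 5: track=90.9°, groundspeed=180.7 kt

Leg 1: heading 257.4°; drift +1.5° → track 258.9°, groundspeed 250.8 kt
Leg 2: heading 162.4°; drift +9.3° → track 171.7°, groundspeed 209.3 kt
Leg 3: heading 165.9°; drift +9.4° → track 175.3°, groundspeed 211.4 kt
Leg 4: heading 112.3°; drift +4.5° → track 116.8°, groundspeed 184.4 kt
Leg 5: heading 90.4°; drift +0.5° → track 90.9°, groundspeed 180.7 kt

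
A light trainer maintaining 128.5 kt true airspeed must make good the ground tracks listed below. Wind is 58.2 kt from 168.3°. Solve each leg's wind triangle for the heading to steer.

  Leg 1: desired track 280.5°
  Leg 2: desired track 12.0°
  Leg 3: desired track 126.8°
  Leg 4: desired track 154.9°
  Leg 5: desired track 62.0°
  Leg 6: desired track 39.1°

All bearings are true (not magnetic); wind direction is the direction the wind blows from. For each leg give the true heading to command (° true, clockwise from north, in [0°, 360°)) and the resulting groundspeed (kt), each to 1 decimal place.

Leg 1: desired track 280.5°; wind correction -24.8° → command heading 255.7°, groundspeed 138.6 kt
Leg 2: desired track 12.0°; wind correction +10.5° → command heading 22.5°, groundspeed 179.6 kt
Leg 3: desired track 126.8°; wind correction +17.5° → command heading 144.3°, groundspeed 79.0 kt
Leg 4: desired track 154.9°; wind correction +6.0° → command heading 160.9°, groundspeed 71.2 kt
Leg 5: desired track 62.0°; wind correction +25.8° → command heading 87.8°, groundspeed 132.1 kt
Leg 6: desired track 39.1°; wind correction +20.5° → command heading 59.6°, groundspeed 157.1 kt

Leg 1: heading=255.7°, groundspeed=138.6 kt
Leg 2: heading=22.5°, groundspeed=179.6 kt
Leg 3: heading=144.3°, groundspeed=79.0 kt
Leg 4: heading=160.9°, groundspeed=71.2 kt
Leg 5: heading=87.8°, groundspeed=132.1 kt
Leg 6: heading=59.6°, groundspeed=157.1 kt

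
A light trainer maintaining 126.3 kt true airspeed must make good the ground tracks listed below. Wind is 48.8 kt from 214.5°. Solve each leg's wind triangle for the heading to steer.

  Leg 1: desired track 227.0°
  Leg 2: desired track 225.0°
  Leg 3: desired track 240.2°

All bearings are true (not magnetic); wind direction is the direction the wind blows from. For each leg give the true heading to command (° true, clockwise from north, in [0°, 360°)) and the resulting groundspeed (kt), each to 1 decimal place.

Leg 1: desired track 227.0°; wind correction -4.8° → command heading 222.2°, groundspeed 78.2 kt
Leg 2: desired track 225.0°; wind correction -4.0° → command heading 221.0°, groundspeed 78.0 kt
Leg 3: desired track 240.2°; wind correction -9.6° → command heading 230.6°, groundspeed 80.5 kt

Leg 1: heading=222.2°, groundspeed=78.2 kt
Leg 2: heading=221.0°, groundspeed=78.0 kt
Leg 3: heading=230.6°, groundspeed=80.5 kt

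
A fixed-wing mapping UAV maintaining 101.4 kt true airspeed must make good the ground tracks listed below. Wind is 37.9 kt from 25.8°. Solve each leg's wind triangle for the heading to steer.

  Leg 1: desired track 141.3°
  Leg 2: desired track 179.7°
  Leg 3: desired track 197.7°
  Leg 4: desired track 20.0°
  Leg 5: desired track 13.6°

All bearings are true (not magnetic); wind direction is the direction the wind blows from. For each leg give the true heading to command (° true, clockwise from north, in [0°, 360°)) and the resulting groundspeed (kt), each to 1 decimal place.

Leg 1: desired track 141.3°; wind correction -19.7° → command heading 121.6°, groundspeed 111.8 kt
Leg 2: desired track 179.7°; wind correction -9.5° → command heading 170.2°, groundspeed 134.1 kt
Leg 3: desired track 197.7°; wind correction -3.0° → command heading 194.7°, groundspeed 138.8 kt
Leg 4: desired track 20.0°; wind correction +2.2° → command heading 22.2°, groundspeed 63.6 kt
Leg 5: desired track 13.6°; wind correction +4.5° → command heading 18.1°, groundspeed 64.0 kt

Leg 1: heading=121.6°, groundspeed=111.8 kt
Leg 2: heading=170.2°, groundspeed=134.1 kt
Leg 3: heading=194.7°, groundspeed=138.8 kt
Leg 4: heading=22.2°, groundspeed=63.6 kt
Leg 5: heading=18.1°, groundspeed=64.0 kt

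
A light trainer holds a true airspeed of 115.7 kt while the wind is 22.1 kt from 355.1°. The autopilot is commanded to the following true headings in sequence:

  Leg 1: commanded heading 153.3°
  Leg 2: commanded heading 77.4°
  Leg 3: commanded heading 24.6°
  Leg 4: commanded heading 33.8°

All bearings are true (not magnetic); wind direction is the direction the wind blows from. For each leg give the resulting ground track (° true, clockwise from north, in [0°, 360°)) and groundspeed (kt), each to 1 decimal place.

Leg 1: heading 153.3°; drift +3.4° → track 156.7°, groundspeed 136.5 kt
Leg 2: heading 77.4°; drift +11.0° → track 88.4°, groundspeed 114.8 kt
Leg 3: heading 24.6°; drift +6.4° → track 31.0°, groundspeed 97.1 kt
Leg 4: heading 33.8°; drift +8.0° → track 41.8°, groundspeed 99.4 kt

Leg 1: track=156.7°, groundspeed=136.5 kt
Leg 2: track=88.4°, groundspeed=114.8 kt
Leg 3: track=31.0°, groundspeed=97.1 kt
Leg 4: track=41.8°, groundspeed=99.4 kt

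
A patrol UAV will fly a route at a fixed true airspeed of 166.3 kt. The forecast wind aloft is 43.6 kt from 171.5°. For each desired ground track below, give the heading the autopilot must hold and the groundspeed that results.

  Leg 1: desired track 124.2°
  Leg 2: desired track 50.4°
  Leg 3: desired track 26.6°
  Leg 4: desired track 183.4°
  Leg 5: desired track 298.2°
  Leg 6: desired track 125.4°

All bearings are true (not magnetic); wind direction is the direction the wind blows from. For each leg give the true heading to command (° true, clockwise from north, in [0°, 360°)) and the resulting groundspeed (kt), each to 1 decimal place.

Leg 1: heading=135.3°, groundspeed=133.6 kt
Leg 2: heading=63.4°, groundspeed=184.6 kt
Leg 3: heading=35.3°, groundspeed=200.1 kt
Leg 4: heading=180.3°, groundspeed=123.4 kt
Leg 5: heading=286.1°, groundspeed=188.6 kt
Leg 6: heading=136.3°, groundspeed=133.1 kt

Leg 1: desired track 124.2°; wind correction +11.1° → command heading 135.3°, groundspeed 133.6 kt
Leg 2: desired track 50.4°; wind correction +13.0° → command heading 63.4°, groundspeed 184.6 kt
Leg 3: desired track 26.6°; wind correction +8.7° → command heading 35.3°, groundspeed 200.1 kt
Leg 4: desired track 183.4°; wind correction -3.1° → command heading 180.3°, groundspeed 123.4 kt
Leg 5: desired track 298.2°; wind correction -12.1° → command heading 286.1°, groundspeed 188.6 kt
Leg 6: desired track 125.4°; wind correction +10.9° → command heading 136.3°, groundspeed 133.1 kt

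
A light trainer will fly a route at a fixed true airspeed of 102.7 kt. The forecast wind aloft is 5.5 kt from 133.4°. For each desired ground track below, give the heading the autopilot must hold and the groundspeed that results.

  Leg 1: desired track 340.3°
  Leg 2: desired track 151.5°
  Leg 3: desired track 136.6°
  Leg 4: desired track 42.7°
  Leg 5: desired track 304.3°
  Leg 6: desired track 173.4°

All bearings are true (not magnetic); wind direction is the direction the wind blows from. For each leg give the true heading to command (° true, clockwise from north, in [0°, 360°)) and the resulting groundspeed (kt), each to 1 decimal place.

Leg 1: heading=341.7°, groundspeed=107.6 kt
Leg 2: heading=150.5°, groundspeed=97.5 kt
Leg 3: heading=136.4°, groundspeed=97.2 kt
Leg 4: heading=45.8°, groundspeed=102.6 kt
Leg 5: heading=303.8°, groundspeed=108.1 kt
Leg 6: heading=171.4°, groundspeed=98.4 kt

Leg 1: desired track 340.3°; wind correction +1.4° → command heading 341.7°, groundspeed 107.6 kt
Leg 2: desired track 151.5°; wind correction -1.0° → command heading 150.5°, groundspeed 97.5 kt
Leg 3: desired track 136.6°; wind correction -0.2° → command heading 136.4°, groundspeed 97.2 kt
Leg 4: desired track 42.7°; wind correction +3.1° → command heading 45.8°, groundspeed 102.6 kt
Leg 5: desired track 304.3°; wind correction -0.5° → command heading 303.8°, groundspeed 108.1 kt
Leg 6: desired track 173.4°; wind correction -2.0° → command heading 171.4°, groundspeed 98.4 kt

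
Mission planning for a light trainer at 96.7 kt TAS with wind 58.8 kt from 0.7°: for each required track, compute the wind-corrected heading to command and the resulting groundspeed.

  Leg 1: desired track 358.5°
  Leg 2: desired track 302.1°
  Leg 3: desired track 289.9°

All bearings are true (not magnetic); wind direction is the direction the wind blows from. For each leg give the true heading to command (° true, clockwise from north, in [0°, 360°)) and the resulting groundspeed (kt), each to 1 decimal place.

Leg 1: heading=359.8°, groundspeed=37.9 kt
Leg 2: heading=333.4°, groundspeed=52.0 kt
Leg 3: heading=324.9°, groundspeed=59.8 kt

Leg 1: desired track 358.5°; wind correction +1.3° → command heading 359.8°, groundspeed 37.9 kt
Leg 2: desired track 302.1°; wind correction +31.3° → command heading 333.4°, groundspeed 52.0 kt
Leg 3: desired track 289.9°; wind correction +35.0° → command heading 324.9°, groundspeed 59.8 kt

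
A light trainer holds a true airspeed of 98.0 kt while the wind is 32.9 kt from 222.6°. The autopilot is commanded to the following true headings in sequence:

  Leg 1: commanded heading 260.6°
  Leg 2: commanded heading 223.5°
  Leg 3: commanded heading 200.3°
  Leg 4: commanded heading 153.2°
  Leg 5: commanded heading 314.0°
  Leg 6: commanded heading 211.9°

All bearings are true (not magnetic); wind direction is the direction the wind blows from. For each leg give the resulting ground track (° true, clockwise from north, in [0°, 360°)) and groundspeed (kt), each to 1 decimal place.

Leg 1: heading 260.6°; drift +15.7° → track 276.3°, groundspeed 74.9 kt
Leg 2: heading 223.5°; drift +0.5° → track 224.0°, groundspeed 65.1 kt
Leg 3: heading 200.3°; drift -10.5° → track 189.8°, groundspeed 68.7 kt
Leg 4: heading 153.2°; drift -19.6° → track 133.6°, groundspeed 91.7 kt
Leg 5: heading 314.0°; drift +18.4° → track 332.4°, groundspeed 104.1 kt
Leg 6: heading 211.9°; drift -5.3° → track 206.6°, groundspeed 66.0 kt

Leg 1: track=276.3°, groundspeed=74.9 kt
Leg 2: track=224.0°, groundspeed=65.1 kt
Leg 3: track=189.8°, groundspeed=68.7 kt
Leg 4: track=133.6°, groundspeed=91.7 kt
Leg 5: track=332.4°, groundspeed=104.1 kt
Leg 6: track=206.6°, groundspeed=66.0 kt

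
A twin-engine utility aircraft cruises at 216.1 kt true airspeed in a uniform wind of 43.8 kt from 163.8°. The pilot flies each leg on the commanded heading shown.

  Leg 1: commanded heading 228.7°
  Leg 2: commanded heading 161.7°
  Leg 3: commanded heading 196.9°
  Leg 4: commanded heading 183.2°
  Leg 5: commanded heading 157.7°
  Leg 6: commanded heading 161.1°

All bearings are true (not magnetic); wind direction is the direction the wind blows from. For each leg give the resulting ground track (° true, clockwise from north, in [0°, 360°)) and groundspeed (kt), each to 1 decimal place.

Leg 1: heading 228.7°; drift +11.4° → track 240.1°, groundspeed 201.5 kt
Leg 2: heading 161.7°; drift -0.5° → track 161.2°, groundspeed 172.3 kt
Leg 3: heading 196.9°; drift +7.6° → track 204.5°, groundspeed 181.0 kt
Leg 4: heading 183.2°; drift +4.8° → track 188.0°, groundspeed 175.4 kt
Leg 5: heading 157.7°; drift -1.5° → track 156.2°, groundspeed 172.6 kt
Leg 6: heading 161.1°; drift -0.7° → track 160.4°, groundspeed 172.4 kt

Leg 1: track=240.1°, groundspeed=201.5 kt
Leg 2: track=161.2°, groundspeed=172.3 kt
Leg 3: track=204.5°, groundspeed=181.0 kt
Leg 4: track=188.0°, groundspeed=175.4 kt
Leg 5: track=156.2°, groundspeed=172.6 kt
Leg 6: track=160.4°, groundspeed=172.4 kt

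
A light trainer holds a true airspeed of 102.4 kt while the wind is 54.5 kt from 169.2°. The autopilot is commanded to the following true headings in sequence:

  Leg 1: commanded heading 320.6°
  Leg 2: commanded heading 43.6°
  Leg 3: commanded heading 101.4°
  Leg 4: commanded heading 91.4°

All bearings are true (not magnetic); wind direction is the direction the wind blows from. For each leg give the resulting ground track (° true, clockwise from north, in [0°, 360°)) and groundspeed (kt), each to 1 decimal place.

Leg 1: heading 320.6°; drift +9.9° → track 330.5°, groundspeed 152.5 kt
Leg 2: heading 43.6°; drift -18.3° → track 25.3°, groundspeed 141.3 kt
Leg 3: heading 101.4°; drift -31.7° → track 69.7°, groundspeed 96.1 kt
Leg 4: heading 91.4°; drift -30.4° → track 61.0°, groundspeed 105.3 kt

Leg 1: track=330.5°, groundspeed=152.5 kt
Leg 2: track=25.3°, groundspeed=141.3 kt
Leg 3: track=69.7°, groundspeed=96.1 kt
Leg 4: track=61.0°, groundspeed=105.3 kt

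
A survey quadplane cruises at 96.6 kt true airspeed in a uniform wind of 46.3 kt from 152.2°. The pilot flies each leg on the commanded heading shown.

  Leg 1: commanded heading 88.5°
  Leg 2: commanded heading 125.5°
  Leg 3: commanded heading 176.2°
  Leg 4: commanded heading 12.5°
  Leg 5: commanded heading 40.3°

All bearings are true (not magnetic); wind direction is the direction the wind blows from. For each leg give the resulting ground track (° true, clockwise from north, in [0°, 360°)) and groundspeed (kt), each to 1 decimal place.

Leg 1: heading 88.5°; drift -28.6° → track 59.9°, groundspeed 86.7 kt
Leg 2: heading 125.5°; drift -20.6° → track 104.9°, groundspeed 59.0 kt
Leg 3: heading 176.2°; drift +19.1° → track 195.3°, groundspeed 57.5 kt
Leg 4: heading 12.5°; drift -12.8° → track 359.7°, groundspeed 135.3 kt
Leg 5: heading 40.3°; drift -20.7° → track 19.6°, groundspeed 121.7 kt

Leg 1: track=59.9°, groundspeed=86.7 kt
Leg 2: track=104.9°, groundspeed=59.0 kt
Leg 3: track=195.3°, groundspeed=57.5 kt
Leg 4: track=359.7°, groundspeed=135.3 kt
Leg 5: track=19.6°, groundspeed=121.7 kt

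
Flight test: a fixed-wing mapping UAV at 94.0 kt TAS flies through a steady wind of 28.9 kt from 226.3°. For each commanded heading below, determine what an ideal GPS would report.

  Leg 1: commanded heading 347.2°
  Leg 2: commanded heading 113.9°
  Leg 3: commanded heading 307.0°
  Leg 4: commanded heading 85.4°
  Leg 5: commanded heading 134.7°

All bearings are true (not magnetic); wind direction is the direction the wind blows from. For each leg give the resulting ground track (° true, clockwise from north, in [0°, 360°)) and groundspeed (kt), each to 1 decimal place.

Leg 1: heading 347.2°; drift +12.8° → track 0.0°, groundspeed 111.6 kt
Leg 2: heading 113.9°; drift -14.3° → track 99.6°, groundspeed 108.4 kt
Leg 3: heading 307.0°; drift +17.7° → track 324.7°, groundspeed 93.8 kt
Leg 4: heading 85.4°; drift -8.9° → track 76.5°, groundspeed 117.8 kt
Leg 5: heading 134.7°; drift -16.9° → track 117.8°, groundspeed 99.1 kt

Leg 1: track=0.0°, groundspeed=111.6 kt
Leg 2: track=99.6°, groundspeed=108.4 kt
Leg 3: track=324.7°, groundspeed=93.8 kt
Leg 4: track=76.5°, groundspeed=117.8 kt
Leg 5: track=117.8°, groundspeed=99.1 kt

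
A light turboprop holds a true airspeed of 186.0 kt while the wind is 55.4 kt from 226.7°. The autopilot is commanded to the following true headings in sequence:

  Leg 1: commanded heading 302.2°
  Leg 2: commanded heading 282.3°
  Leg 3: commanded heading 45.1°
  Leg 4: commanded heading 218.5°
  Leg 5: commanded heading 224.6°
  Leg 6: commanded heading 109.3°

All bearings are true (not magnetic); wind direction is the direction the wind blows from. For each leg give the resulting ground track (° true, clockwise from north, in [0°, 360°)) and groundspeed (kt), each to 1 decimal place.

Leg 1: track=319.5°, groundspeed=180.3 kt
Leg 2: track=298.8°, groundspeed=161.3 kt
Leg 3: track=45.5°, groundspeed=241.4 kt
Leg 4: track=215.1°, groundspeed=131.4 kt
Leg 5: track=223.7°, groundspeed=130.7 kt
Leg 6: track=96.2°, groundspeed=217.1 kt

Leg 1: heading 302.2°; drift +17.3° → track 319.5°, groundspeed 180.3 kt
Leg 2: heading 282.3°; drift +16.5° → track 298.8°, groundspeed 161.3 kt
Leg 3: heading 45.1°; drift +0.4° → track 45.5°, groundspeed 241.4 kt
Leg 4: heading 218.5°; drift -3.4° → track 215.1°, groundspeed 131.4 kt
Leg 5: heading 224.6°; drift -0.9° → track 223.7°, groundspeed 130.7 kt
Leg 6: heading 109.3°; drift -13.1° → track 96.2°, groundspeed 217.1 kt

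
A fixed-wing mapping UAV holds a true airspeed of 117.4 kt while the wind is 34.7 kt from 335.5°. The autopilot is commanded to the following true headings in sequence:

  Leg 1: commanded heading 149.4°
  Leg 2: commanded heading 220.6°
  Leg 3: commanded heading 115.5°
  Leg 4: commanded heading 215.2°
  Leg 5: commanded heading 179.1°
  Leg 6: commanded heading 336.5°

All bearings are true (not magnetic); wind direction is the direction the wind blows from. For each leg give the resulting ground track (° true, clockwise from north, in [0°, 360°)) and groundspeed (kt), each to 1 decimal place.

Leg 1: track=150.8°, groundspeed=151.9 kt
Leg 2: track=207.2°, groundspeed=135.7 kt
Leg 3: track=124.3°, groundspeed=145.7 kt
Leg 4: track=202.7°, groundspeed=138.2 kt
Leg 5: track=173.8°, groundspeed=149.8 kt
Leg 6: track=336.9°, groundspeed=82.7 kt

Leg 1: heading 149.4°; drift +1.4° → track 150.8°, groundspeed 151.9 kt
Leg 2: heading 220.6°; drift -13.4° → track 207.2°, groundspeed 135.7 kt
Leg 3: heading 115.5°; drift +8.8° → track 124.3°, groundspeed 145.7 kt
Leg 4: heading 215.2°; drift -12.5° → track 202.7°, groundspeed 138.2 kt
Leg 5: heading 179.1°; drift -5.3° → track 173.8°, groundspeed 149.8 kt
Leg 6: heading 336.5°; drift +0.4° → track 336.9°, groundspeed 82.7 kt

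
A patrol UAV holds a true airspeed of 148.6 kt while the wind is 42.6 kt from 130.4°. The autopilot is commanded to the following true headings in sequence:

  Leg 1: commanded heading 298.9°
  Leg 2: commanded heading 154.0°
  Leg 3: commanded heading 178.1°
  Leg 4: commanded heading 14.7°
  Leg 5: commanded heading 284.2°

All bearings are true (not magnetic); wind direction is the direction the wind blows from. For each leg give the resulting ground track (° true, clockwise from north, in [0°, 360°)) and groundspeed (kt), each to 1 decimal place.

Leg 1: track=301.5°, groundspeed=190.5 kt
Leg 2: track=162.8°, groundspeed=110.9 kt
Leg 3: track=192.8°, groundspeed=124.0 kt
Leg 4: track=1.8°, groundspeed=171.4 kt
Leg 5: track=289.9°, groundspeed=187.8 kt

Leg 1: heading 298.9°; drift +2.6° → track 301.5°, groundspeed 190.5 kt
Leg 2: heading 154.0°; drift +8.8° → track 162.8°, groundspeed 110.9 kt
Leg 3: heading 178.1°; drift +14.7° → track 192.8°, groundspeed 124.0 kt
Leg 4: heading 14.7°; drift -12.9° → track 1.8°, groundspeed 171.4 kt
Leg 5: heading 284.2°; drift +5.7° → track 289.9°, groundspeed 187.8 kt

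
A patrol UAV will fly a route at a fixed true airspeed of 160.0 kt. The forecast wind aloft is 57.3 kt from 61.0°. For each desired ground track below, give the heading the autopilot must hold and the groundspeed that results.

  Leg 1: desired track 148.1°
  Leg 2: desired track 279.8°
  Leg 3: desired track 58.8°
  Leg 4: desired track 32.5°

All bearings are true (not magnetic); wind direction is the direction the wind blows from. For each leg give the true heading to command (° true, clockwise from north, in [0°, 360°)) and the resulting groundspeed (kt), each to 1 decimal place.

Leg 1: heading=127.1°, groundspeed=146.5 kt
Leg 2: heading=292.8°, groundspeed=200.6 kt
Leg 3: heading=59.6°, groundspeed=102.7 kt
Leg 4: heading=42.3°, groundspeed=107.3 kt

Leg 1: desired track 148.1°; wind correction -21.0° → command heading 127.1°, groundspeed 146.5 kt
Leg 2: desired track 279.8°; wind correction +13.0° → command heading 292.8°, groundspeed 200.6 kt
Leg 3: desired track 58.8°; wind correction +0.8° → command heading 59.6°, groundspeed 102.7 kt
Leg 4: desired track 32.5°; wind correction +9.8° → command heading 42.3°, groundspeed 107.3 kt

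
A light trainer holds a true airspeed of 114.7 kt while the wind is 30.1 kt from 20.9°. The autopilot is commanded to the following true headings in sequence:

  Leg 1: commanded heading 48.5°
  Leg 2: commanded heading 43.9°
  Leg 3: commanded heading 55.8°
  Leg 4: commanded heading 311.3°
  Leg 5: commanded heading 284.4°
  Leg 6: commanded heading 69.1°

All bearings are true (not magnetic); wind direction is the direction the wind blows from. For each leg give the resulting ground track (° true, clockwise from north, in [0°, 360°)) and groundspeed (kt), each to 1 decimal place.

Leg 1: track=57.5°, groundspeed=89.1 kt
Leg 2: track=51.6°, groundspeed=87.8 kt
Leg 3: track=66.6°, groundspeed=91.6 kt
Leg 4: track=296.2°, groundspeed=108.0 kt
Leg 5: track=270.2°, groundspeed=121.8 kt
Leg 6: track=82.4°, groundspeed=97.3 kt

Leg 1: heading 48.5°; drift +9.0° → track 57.5°, groundspeed 89.1 kt
Leg 2: heading 43.9°; drift +7.7° → track 51.6°, groundspeed 87.8 kt
Leg 3: heading 55.8°; drift +10.8° → track 66.6°, groundspeed 91.6 kt
Leg 4: heading 311.3°; drift -15.1° → track 296.2°, groundspeed 108.0 kt
Leg 5: heading 284.4°; drift -14.2° → track 270.2°, groundspeed 121.8 kt
Leg 6: heading 69.1°; drift +13.3° → track 82.4°, groundspeed 97.3 kt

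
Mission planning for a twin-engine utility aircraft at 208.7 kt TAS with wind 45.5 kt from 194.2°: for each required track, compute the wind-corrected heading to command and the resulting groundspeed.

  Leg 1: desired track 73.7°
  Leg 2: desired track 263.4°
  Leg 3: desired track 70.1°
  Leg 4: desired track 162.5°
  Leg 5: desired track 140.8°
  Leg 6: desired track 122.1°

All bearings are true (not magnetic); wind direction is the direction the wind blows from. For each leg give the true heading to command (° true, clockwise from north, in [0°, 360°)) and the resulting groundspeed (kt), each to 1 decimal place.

Leg 1: heading=84.5°, groundspeed=228.1 kt
Leg 2: heading=251.6°, groundspeed=188.2 kt
Leg 3: heading=80.5°, groundspeed=230.8 kt
Leg 4: heading=169.1°, groundspeed=168.6 kt
Leg 5: heading=150.9°, groundspeed=178.4 kt
Leg 6: heading=134.1°, groundspeed=190.2 kt

Leg 1: desired track 73.7°; wind correction +10.8° → command heading 84.5°, groundspeed 228.1 kt
Leg 2: desired track 263.4°; wind correction -11.8° → command heading 251.6°, groundspeed 188.2 kt
Leg 3: desired track 70.1°; wind correction +10.4° → command heading 80.5°, groundspeed 230.8 kt
Leg 4: desired track 162.5°; wind correction +6.6° → command heading 169.1°, groundspeed 168.6 kt
Leg 5: desired track 140.8°; wind correction +10.1° → command heading 150.9°, groundspeed 178.4 kt
Leg 6: desired track 122.1°; wind correction +12.0° → command heading 134.1°, groundspeed 190.2 kt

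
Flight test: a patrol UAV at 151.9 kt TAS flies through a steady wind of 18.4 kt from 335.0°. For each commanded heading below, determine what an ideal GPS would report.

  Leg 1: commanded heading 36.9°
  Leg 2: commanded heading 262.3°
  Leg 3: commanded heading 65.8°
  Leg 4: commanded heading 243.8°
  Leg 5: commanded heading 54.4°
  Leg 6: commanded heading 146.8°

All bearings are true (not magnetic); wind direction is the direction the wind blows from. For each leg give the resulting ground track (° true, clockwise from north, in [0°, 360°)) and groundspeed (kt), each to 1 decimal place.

Leg 1: heading 36.9°; drift +6.5° → track 43.4°, groundspeed 144.2 kt
Leg 2: heading 262.3°; drift -6.8° → track 255.5°, groundspeed 147.5 kt
Leg 3: heading 65.8°; drift +6.9° → track 72.7°, groundspeed 153.3 kt
Leg 4: heading 243.8°; drift -6.9° → track 236.9°, groundspeed 153.4 kt
Leg 5: heading 54.4°; drift +6.9° → track 61.3°, groundspeed 149.6 kt
Leg 6: heading 146.8°; drift +0.9° → track 147.7°, groundspeed 170.1 kt

Leg 1: track=43.4°, groundspeed=144.2 kt
Leg 2: track=255.5°, groundspeed=147.5 kt
Leg 3: track=72.7°, groundspeed=153.3 kt
Leg 4: track=236.9°, groundspeed=153.4 kt
Leg 5: track=61.3°, groundspeed=149.6 kt
Leg 6: track=147.7°, groundspeed=170.1 kt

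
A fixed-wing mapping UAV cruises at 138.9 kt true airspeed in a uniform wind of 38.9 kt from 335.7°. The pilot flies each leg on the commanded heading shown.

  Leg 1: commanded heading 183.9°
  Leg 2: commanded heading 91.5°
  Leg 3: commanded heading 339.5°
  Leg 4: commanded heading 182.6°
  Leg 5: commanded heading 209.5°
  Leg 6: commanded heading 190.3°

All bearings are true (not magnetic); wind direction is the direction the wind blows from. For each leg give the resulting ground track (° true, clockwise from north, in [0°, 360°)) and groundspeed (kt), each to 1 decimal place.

Leg 1: heading 183.9°; drift -6.1° → track 177.8°, groundspeed 174.2 kt
Leg 2: heading 91.5°; drift +12.7° → track 104.2°, groundspeed 159.7 kt
Leg 3: heading 339.5°; drift +1.5° → track 341.0°, groundspeed 100.1 kt
Leg 4: heading 182.6°; drift -5.8° → track 176.8°, groundspeed 174.5 kt
Leg 5: heading 209.5°; drift -11.0° → track 198.5°, groundspeed 164.9 kt
Leg 6: heading 190.3°; drift -7.4° → track 182.9°, groundspeed 172.3 kt

Leg 1: track=177.8°, groundspeed=174.2 kt
Leg 2: track=104.2°, groundspeed=159.7 kt
Leg 3: track=341.0°, groundspeed=100.1 kt
Leg 4: track=176.8°, groundspeed=174.5 kt
Leg 5: track=198.5°, groundspeed=164.9 kt
Leg 6: track=182.9°, groundspeed=172.3 kt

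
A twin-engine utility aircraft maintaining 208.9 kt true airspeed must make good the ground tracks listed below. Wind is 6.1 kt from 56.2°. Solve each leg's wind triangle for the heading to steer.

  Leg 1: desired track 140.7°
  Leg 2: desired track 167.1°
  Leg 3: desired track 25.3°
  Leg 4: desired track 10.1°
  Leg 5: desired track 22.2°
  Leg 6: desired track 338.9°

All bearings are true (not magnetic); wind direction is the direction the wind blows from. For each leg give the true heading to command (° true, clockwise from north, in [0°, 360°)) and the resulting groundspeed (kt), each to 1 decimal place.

Leg 1: heading=139.0°, groundspeed=208.2 kt
Leg 2: heading=165.5°, groundspeed=211.0 kt
Leg 3: heading=26.2°, groundspeed=203.6 kt
Leg 4: heading=11.3°, groundspeed=204.6 kt
Leg 5: heading=23.1°, groundspeed=203.8 kt
Leg 6: heading=340.5°, groundspeed=207.5 kt

Leg 1: desired track 140.7°; wind correction -1.7° → command heading 139.0°, groundspeed 208.2 kt
Leg 2: desired track 167.1°; wind correction -1.6° → command heading 165.5°, groundspeed 211.0 kt
Leg 3: desired track 25.3°; wind correction +0.9° → command heading 26.2°, groundspeed 203.6 kt
Leg 4: desired track 10.1°; wind correction +1.2° → command heading 11.3°, groundspeed 204.6 kt
Leg 5: desired track 22.2°; wind correction +0.9° → command heading 23.1°, groundspeed 203.8 kt
Leg 6: desired track 338.9°; wind correction +1.6° → command heading 340.5°, groundspeed 207.5 kt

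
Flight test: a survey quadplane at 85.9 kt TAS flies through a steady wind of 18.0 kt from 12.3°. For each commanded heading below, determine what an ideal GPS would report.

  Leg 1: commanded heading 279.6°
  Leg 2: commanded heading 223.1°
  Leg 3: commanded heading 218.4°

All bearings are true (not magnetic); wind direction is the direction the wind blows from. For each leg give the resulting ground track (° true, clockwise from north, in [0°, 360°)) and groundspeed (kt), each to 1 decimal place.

Leg 1: heading 279.6°; drift -11.7° → track 267.9°, groundspeed 88.6 kt
Leg 2: heading 223.1°; drift -5.2° → track 217.9°, groundspeed 101.8 kt
Leg 3: heading 218.4°; drift -4.4° → track 214.0°, groundspeed 102.4 kt

Leg 1: track=267.9°, groundspeed=88.6 kt
Leg 2: track=217.9°, groundspeed=101.8 kt
Leg 3: track=214.0°, groundspeed=102.4 kt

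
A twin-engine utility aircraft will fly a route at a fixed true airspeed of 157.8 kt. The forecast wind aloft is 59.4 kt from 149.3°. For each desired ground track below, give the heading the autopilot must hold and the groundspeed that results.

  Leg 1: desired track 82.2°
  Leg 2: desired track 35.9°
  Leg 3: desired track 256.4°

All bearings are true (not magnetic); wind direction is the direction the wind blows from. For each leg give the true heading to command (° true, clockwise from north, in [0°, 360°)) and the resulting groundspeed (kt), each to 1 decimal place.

Leg 1: desired track 82.2°; wind correction +20.3° → command heading 102.5°, groundspeed 124.9 kt
Leg 2: desired track 35.9°; wind correction +20.2° → command heading 56.1°, groundspeed 171.7 kt
Leg 3: desired track 256.4°; wind correction -21.1° → command heading 235.3°, groundspeed 164.7 kt

Leg 1: heading=102.5°, groundspeed=124.9 kt
Leg 2: heading=56.1°, groundspeed=171.7 kt
Leg 3: heading=235.3°, groundspeed=164.7 kt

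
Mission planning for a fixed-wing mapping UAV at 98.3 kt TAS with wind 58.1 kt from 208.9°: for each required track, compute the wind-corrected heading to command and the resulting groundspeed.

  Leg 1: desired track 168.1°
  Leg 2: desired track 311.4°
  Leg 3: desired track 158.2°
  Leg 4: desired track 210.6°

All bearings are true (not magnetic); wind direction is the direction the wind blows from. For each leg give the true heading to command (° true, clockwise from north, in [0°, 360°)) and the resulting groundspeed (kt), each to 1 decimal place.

Leg 1: desired track 168.1°; wind correction +22.7° → command heading 190.8°, groundspeed 46.7 kt
Leg 2: desired track 311.4°; wind correction -35.2° → command heading 276.2°, groundspeed 92.9 kt
Leg 3: desired track 158.2°; wind correction +27.2° → command heading 185.4°, groundspeed 50.6 kt
Leg 4: desired track 210.6°; wind correction -1.0° → command heading 209.6°, groundspeed 40.2 kt

Leg 1: heading=190.8°, groundspeed=46.7 kt
Leg 2: heading=276.2°, groundspeed=92.9 kt
Leg 3: heading=185.4°, groundspeed=50.6 kt
Leg 4: heading=209.6°, groundspeed=40.2 kt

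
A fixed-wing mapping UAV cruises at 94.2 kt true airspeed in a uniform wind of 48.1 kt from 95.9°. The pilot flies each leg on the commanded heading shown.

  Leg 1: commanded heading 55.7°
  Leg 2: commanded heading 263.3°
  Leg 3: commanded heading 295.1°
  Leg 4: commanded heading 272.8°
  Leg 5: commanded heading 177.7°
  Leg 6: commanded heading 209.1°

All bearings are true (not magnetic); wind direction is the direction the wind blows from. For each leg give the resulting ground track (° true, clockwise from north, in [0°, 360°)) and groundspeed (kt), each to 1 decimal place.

Leg 1: heading 55.7°; drift -28.4° → track 27.3°, groundspeed 65.3 kt
Leg 2: heading 263.3°; drift +4.3° → track 267.6°, groundspeed 141.5 kt
Leg 3: heading 295.1°; drift -6.5° → track 288.6°, groundspeed 140.5 kt
Leg 4: heading 272.8°; drift +1.0° → track 273.8°, groundspeed 142.3 kt
Leg 5: heading 177.7°; drift +28.6° → track 206.3°, groundspeed 99.5 kt
Leg 6: heading 209.1°; drift +21.3° → track 230.4°, groundspeed 121.5 kt

Leg 1: track=27.3°, groundspeed=65.3 kt
Leg 2: track=267.6°, groundspeed=141.5 kt
Leg 3: track=288.6°, groundspeed=140.5 kt
Leg 4: track=273.8°, groundspeed=142.3 kt
Leg 5: track=206.3°, groundspeed=99.5 kt
Leg 6: track=230.4°, groundspeed=121.5 kt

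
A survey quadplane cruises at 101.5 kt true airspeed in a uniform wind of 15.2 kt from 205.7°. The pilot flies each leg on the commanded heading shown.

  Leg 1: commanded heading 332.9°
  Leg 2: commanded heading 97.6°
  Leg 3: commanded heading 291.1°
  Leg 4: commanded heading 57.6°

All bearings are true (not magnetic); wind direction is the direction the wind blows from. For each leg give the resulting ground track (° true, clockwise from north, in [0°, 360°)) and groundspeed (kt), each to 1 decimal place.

Leg 1: heading 332.9°; drift +6.2° → track 339.1°, groundspeed 111.4 kt
Leg 2: heading 97.6°; drift -7.7° → track 89.9°, groundspeed 107.2 kt
Leg 3: heading 291.1°; drift +8.6° → track 299.7°, groundspeed 101.4 kt
Leg 4: heading 57.6°; drift -4.0° → track 53.6°, groundspeed 114.7 kt

Leg 1: track=339.1°, groundspeed=111.4 kt
Leg 2: track=89.9°, groundspeed=107.2 kt
Leg 3: track=299.7°, groundspeed=101.4 kt
Leg 4: track=53.6°, groundspeed=114.7 kt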